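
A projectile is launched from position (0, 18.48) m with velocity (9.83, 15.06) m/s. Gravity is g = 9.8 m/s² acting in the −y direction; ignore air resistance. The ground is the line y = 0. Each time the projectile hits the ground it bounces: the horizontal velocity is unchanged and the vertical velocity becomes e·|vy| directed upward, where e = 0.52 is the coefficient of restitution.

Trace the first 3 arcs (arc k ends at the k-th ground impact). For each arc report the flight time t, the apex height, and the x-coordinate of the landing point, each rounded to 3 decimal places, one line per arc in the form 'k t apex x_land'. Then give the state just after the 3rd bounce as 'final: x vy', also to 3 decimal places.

Arc 1: start y=18.480, vy=15.060 → t=4.013, apex=30.052, x_land=39.450, impact vy=-24.270
  bounce: vy ← 0.52·24.270 = 12.620
Arc 2: start y=0.000, vy=12.620 → t=2.576, apex=8.126, x_land=64.768, impact vy=-12.620
  bounce: vy ← 0.52·12.620 = 6.562
Arc 3: start y=0.000, vy=6.562 → t=1.339, apex=2.197, x_land=77.933, impact vy=-6.562
  bounce: vy ← 0.52·6.562 = 3.412

1 4.013 30.052 39.450
2 2.576 8.126 64.768
3 1.339 2.197 77.933
final: 77.933 3.412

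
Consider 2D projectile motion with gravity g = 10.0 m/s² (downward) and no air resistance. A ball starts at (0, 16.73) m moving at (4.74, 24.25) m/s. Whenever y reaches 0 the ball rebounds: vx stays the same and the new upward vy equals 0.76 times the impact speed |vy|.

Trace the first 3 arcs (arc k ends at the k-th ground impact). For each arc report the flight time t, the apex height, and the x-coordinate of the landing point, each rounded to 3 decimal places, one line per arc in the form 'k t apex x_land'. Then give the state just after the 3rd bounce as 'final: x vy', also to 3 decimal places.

Arc 1: start y=16.730, vy=24.250 → t=5.463, apex=46.133, x_land=25.892, impact vy=-30.375
  bounce: vy ← 0.76·30.375 = 23.085
Arc 2: start y=0.000, vy=23.085 → t=4.617, apex=26.646, x_land=47.777, impact vy=-23.085
  bounce: vy ← 0.76·23.085 = 17.545
Arc 3: start y=0.000, vy=17.545 → t=3.509, apex=15.391, x_land=64.410, impact vy=-17.545
  bounce: vy ← 0.76·17.545 = 13.334

1 5.463 46.133 25.892
2 4.617 26.646 47.777
3 3.509 15.391 64.410
final: 64.410 13.334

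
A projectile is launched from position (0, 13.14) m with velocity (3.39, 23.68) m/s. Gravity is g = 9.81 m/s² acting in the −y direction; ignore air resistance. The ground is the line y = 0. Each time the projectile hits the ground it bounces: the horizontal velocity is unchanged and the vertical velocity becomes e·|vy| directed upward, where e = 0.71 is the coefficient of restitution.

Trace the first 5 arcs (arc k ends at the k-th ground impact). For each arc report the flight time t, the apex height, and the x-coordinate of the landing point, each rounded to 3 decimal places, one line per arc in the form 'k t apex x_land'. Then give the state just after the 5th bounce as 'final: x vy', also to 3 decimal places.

Arc 1: start y=13.140, vy=23.680 → t=5.330, apex=41.720, x_land=18.070, impact vy=-28.610
  bounce: vy ← 0.71·28.610 = 20.313
Arc 2: start y=0.000, vy=20.313 → t=4.141, apex=21.031, x_land=32.109, impact vy=-20.313
  bounce: vy ← 0.71·20.313 = 14.422
Arc 3: start y=0.000, vy=14.422 → t=2.940, apex=10.602, x_land=42.077, impact vy=-14.422
  bounce: vy ← 0.71·14.422 = 10.240
Arc 4: start y=0.000, vy=10.240 → t=2.088, apex=5.344, x_land=49.154, impact vy=-10.240
  bounce: vy ← 0.71·10.240 = 7.270
Arc 5: start y=0.000, vy=7.270 → t=1.482, apex=2.694, x_land=54.179, impact vy=-7.270
  bounce: vy ← 0.71·7.270 = 5.162

1 5.330 41.720 18.070
2 4.141 21.031 32.109
3 2.940 10.602 42.077
4 2.088 5.344 49.154
5 1.482 2.694 54.179
final: 54.179 5.162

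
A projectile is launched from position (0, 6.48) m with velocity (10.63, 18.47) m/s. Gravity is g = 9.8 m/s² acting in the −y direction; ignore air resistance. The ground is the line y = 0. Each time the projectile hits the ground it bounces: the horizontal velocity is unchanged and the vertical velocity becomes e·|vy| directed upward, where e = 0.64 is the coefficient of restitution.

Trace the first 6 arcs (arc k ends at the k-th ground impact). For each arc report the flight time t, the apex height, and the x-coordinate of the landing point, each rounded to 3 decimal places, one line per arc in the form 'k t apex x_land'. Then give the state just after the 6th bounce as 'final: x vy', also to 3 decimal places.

Arc 1: start y=6.480, vy=18.470 → t=4.093, apex=23.885, x_land=43.504, impact vy=-21.637
  bounce: vy ← 0.64·21.637 = 13.848
Arc 2: start y=0.000, vy=13.848 → t=2.826, apex=9.783, x_land=73.544, impact vy=-13.848
  bounce: vy ← 0.64·13.848 = 8.862
Arc 3: start y=0.000, vy=8.862 → t=1.809, apex=4.007, x_land=92.770, impact vy=-8.862
  bounce: vy ← 0.64·8.862 = 5.672
Arc 4: start y=0.000, vy=5.672 → t=1.158, apex=1.641, x_land=105.075, impact vy=-5.672
  bounce: vy ← 0.64·5.672 = 3.630
Arc 5: start y=0.000, vy=3.630 → t=0.741, apex=0.672, x_land=112.950, impact vy=-3.630
  bounce: vy ← 0.64·3.630 = 2.323
Arc 6: start y=0.000, vy=2.323 → t=0.474, apex=0.275, x_land=117.990, impact vy=-2.323
  bounce: vy ← 0.64·2.323 = 1.487

1 4.093 23.885 43.504
2 2.826 9.783 73.544
3 1.809 4.007 92.770
4 1.158 1.641 105.075
5 0.741 0.672 112.950
6 0.474 0.275 117.990
final: 117.990 1.487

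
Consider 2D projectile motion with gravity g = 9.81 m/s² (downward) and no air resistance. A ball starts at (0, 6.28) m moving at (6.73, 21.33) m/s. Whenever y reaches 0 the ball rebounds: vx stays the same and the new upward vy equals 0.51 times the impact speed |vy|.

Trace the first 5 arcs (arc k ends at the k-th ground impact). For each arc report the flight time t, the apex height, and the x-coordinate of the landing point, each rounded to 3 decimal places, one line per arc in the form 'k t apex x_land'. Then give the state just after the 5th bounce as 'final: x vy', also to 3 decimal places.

1 4.625 29.469 31.129
2 2.500 7.665 47.955
3 1.275 1.994 56.536
4 0.650 0.519 60.913
5 0.332 0.135 63.145
final: 63.145 0.830

Arc 1: start y=6.280, vy=21.330 → t=4.625, apex=29.469, x_land=31.129, impact vy=-24.045
  bounce: vy ← 0.51·24.045 = 12.263
Arc 2: start y=0.000, vy=12.263 → t=2.500, apex=7.665, x_land=47.955, impact vy=-12.263
  bounce: vy ← 0.51·12.263 = 6.254
Arc 3: start y=0.000, vy=6.254 → t=1.275, apex=1.994, x_land=56.536, impact vy=-6.254
  bounce: vy ← 0.51·6.254 = 3.190
Arc 4: start y=0.000, vy=3.190 → t=0.650, apex=0.519, x_land=60.913, impact vy=-3.190
  bounce: vy ← 0.51·3.190 = 1.627
Arc 5: start y=0.000, vy=1.627 → t=0.332, apex=0.135, x_land=63.145, impact vy=-1.627
  bounce: vy ← 0.51·1.627 = 0.830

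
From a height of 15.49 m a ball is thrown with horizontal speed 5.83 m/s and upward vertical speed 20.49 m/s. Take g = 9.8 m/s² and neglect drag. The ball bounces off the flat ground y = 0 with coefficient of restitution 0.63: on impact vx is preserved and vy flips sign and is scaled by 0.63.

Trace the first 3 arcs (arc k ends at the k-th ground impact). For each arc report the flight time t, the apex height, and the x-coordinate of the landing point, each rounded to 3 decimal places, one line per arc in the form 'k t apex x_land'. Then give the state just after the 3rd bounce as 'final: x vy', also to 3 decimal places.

Arc 1: start y=15.490, vy=20.490 → t=4.835, apex=36.910, x_land=28.190, impact vy=-26.897
  bounce: vy ← 0.63·26.897 = 16.945
Arc 2: start y=0.000, vy=16.945 → t=3.458, apex=14.650, x_land=48.352, impact vy=-16.945
  bounce: vy ← 0.63·16.945 = 10.675
Arc 3: start y=0.000, vy=10.675 → t=2.179, apex=5.814, x_land=61.053, impact vy=-10.675
  bounce: vy ← 0.63·10.675 = 6.725

1 4.835 36.910 28.190
2 3.458 14.650 48.352
3 2.179 5.814 61.053
final: 61.053 6.725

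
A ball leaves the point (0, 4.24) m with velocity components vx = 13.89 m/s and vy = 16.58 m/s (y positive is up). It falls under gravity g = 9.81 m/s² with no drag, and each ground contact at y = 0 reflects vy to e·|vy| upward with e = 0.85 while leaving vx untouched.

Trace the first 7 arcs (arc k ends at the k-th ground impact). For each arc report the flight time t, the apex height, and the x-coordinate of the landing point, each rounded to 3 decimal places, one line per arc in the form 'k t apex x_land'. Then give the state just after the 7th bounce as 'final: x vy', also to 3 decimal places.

1 3.619 18.251 50.269
2 3.279 13.186 95.818
3 2.787 9.527 134.534
4 2.369 6.883 167.443
5 2.014 4.973 195.415
6 1.712 3.593 219.192
7 1.455 2.596 239.402
final: 239.402 6.066

Arc 1: start y=4.240, vy=16.580 → t=3.619, apex=18.251, x_land=50.269, impact vy=-18.923
  bounce: vy ← 0.85·18.923 = 16.085
Arc 2: start y=0.000, vy=16.085 → t=3.279, apex=13.186, x_land=95.818, impact vy=-16.085
  bounce: vy ← 0.85·16.085 = 13.672
Arc 3: start y=0.000, vy=13.672 → t=2.787, apex=9.527, x_land=134.534, impact vy=-13.672
  bounce: vy ← 0.85·13.672 = 11.621
Arc 4: start y=0.000, vy=11.621 → t=2.369, apex=6.883, x_land=167.443, impact vy=-11.621
  bounce: vy ← 0.85·11.621 = 9.878
Arc 5: start y=0.000, vy=9.878 → t=2.014, apex=4.973, x_land=195.415, impact vy=-9.878
  bounce: vy ← 0.85·9.878 = 8.396
Arc 6: start y=0.000, vy=8.396 → t=1.712, apex=3.593, x_land=219.192, impact vy=-8.396
  bounce: vy ← 0.85·8.396 = 7.137
Arc 7: start y=0.000, vy=7.137 → t=1.455, apex=2.596, x_land=239.402, impact vy=-7.137
  bounce: vy ← 0.85·7.137 = 6.066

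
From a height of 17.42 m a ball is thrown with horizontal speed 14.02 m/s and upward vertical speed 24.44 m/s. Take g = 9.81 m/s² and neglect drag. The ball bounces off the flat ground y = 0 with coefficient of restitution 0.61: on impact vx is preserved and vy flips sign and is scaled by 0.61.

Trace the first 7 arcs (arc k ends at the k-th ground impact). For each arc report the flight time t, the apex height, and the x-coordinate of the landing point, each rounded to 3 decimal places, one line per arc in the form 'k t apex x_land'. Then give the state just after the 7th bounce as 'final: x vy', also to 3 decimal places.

1 5.615 47.864 78.724
2 3.811 17.810 132.155
3 2.325 6.627 164.748
4 1.418 2.466 184.630
5 0.865 0.918 196.758
6 0.528 0.341 204.156
7 0.322 0.127 208.669
final: 208.669 0.963

Arc 1: start y=17.420, vy=24.440 → t=5.615, apex=47.864, x_land=78.724, impact vy=-30.645
  bounce: vy ← 0.61·30.645 = 18.693
Arc 2: start y=0.000, vy=18.693 → t=3.811, apex=17.810, x_land=132.155, impact vy=-18.693
  bounce: vy ← 0.61·18.693 = 11.403
Arc 3: start y=0.000, vy=11.403 → t=2.325, apex=6.627, x_land=164.748, impact vy=-11.403
  bounce: vy ← 0.61·11.403 = 6.956
Arc 4: start y=0.000, vy=6.956 → t=1.418, apex=2.466, x_land=184.630, impact vy=-6.956
  bounce: vy ← 0.61·6.956 = 4.243
Arc 5: start y=0.000, vy=4.243 → t=0.865, apex=0.918, x_land=196.758, impact vy=-4.243
  bounce: vy ← 0.61·4.243 = 2.588
Arc 6: start y=0.000, vy=2.588 → t=0.528, apex=0.341, x_land=204.156, impact vy=-2.588
  bounce: vy ← 0.61·2.588 = 1.579
Arc 7: start y=0.000, vy=1.579 → t=0.322, apex=0.127, x_land=208.669, impact vy=-1.579
  bounce: vy ← 0.61·1.579 = 0.963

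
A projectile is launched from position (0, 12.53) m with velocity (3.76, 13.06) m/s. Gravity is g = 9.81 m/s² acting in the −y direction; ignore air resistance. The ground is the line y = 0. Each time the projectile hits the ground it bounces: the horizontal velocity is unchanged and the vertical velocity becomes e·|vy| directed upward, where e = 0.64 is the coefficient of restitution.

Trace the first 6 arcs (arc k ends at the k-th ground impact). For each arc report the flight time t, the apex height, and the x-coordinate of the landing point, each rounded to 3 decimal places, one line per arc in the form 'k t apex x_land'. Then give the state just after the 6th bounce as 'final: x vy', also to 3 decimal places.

1 3.411 21.223 12.827
2 2.663 8.693 22.838
3 1.704 3.561 29.245
4 1.091 1.458 33.346
5 0.698 0.597 35.970
6 0.447 0.245 37.650
final: 37.650 1.402

Arc 1: start y=12.530, vy=13.060 → t=3.411, apex=21.223, x_land=12.827, impact vy=-20.406
  bounce: vy ← 0.64·20.406 = 13.060
Arc 2: start y=0.000, vy=13.060 → t=2.663, apex=8.693, x_land=22.838, impact vy=-13.060
  bounce: vy ← 0.64·13.060 = 8.358
Arc 3: start y=0.000, vy=8.358 → t=1.704, apex=3.561, x_land=29.245, impact vy=-8.358
  bounce: vy ← 0.64·8.358 = 5.349
Arc 4: start y=0.000, vy=5.349 → t=1.091, apex=1.458, x_land=33.346, impact vy=-5.349
  bounce: vy ← 0.64·5.349 = 3.424
Arc 5: start y=0.000, vy=3.424 → t=0.698, apex=0.597, x_land=35.970, impact vy=-3.424
  bounce: vy ← 0.64·3.424 = 2.191
Arc 6: start y=0.000, vy=2.191 → t=0.447, apex=0.245, x_land=37.650, impact vy=-2.191
  bounce: vy ← 0.64·2.191 = 1.402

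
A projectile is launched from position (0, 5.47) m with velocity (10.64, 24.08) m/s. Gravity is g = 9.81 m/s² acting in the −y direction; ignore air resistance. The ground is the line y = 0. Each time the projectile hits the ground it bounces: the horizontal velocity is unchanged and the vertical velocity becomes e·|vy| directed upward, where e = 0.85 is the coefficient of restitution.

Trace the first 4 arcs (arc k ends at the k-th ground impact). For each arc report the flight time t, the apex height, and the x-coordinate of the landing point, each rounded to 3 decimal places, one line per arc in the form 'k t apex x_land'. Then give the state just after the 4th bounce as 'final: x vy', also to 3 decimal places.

1 5.127 35.024 54.549
2 4.543 25.305 102.883
3 3.861 18.283 143.967
4 3.282 13.209 178.888
final: 178.888 13.684

Arc 1: start y=5.470, vy=24.080 → t=5.127, apex=35.024, x_land=54.549, impact vy=-26.214
  bounce: vy ← 0.85·26.214 = 22.282
Arc 2: start y=0.000, vy=22.282 → t=4.543, apex=25.305, x_land=102.883, impact vy=-22.282
  bounce: vy ← 0.85·22.282 = 18.940
Arc 3: start y=0.000, vy=18.940 → t=3.861, apex=18.283, x_land=143.967, impact vy=-18.940
  bounce: vy ← 0.85·18.940 = 16.099
Arc 4: start y=0.000, vy=16.099 → t=3.282, apex=13.209, x_land=178.888, impact vy=-16.099
  bounce: vy ← 0.85·16.099 = 13.684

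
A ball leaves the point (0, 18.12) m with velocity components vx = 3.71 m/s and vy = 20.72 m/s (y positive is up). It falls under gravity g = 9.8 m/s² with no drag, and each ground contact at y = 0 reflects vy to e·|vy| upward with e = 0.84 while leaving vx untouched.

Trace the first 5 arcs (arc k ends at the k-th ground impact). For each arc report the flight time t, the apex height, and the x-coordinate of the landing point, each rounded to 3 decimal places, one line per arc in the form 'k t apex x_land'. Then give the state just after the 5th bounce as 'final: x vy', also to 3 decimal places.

Arc 1: start y=18.120, vy=20.720 → t=4.972, apex=40.024, x_land=18.447, impact vy=-28.008
  bounce: vy ← 0.84·28.008 = 23.527
Arc 2: start y=0.000, vy=23.527 → t=4.801, apex=28.241, x_land=36.261, impact vy=-23.527
  bounce: vy ← 0.84·23.527 = 19.763
Arc 3: start y=0.000, vy=19.763 → t=4.033, apex=19.927, x_land=51.224, impact vy=-19.763
  bounce: vy ← 0.84·19.763 = 16.601
Arc 4: start y=0.000, vy=16.601 → t=3.388, apex=14.060, x_land=63.793, impact vy=-16.601
  bounce: vy ← 0.84·16.601 = 13.945
Arc 5: start y=0.000, vy=13.945 → t=2.846, apex=9.921, x_land=74.351, impact vy=-13.945
  bounce: vy ← 0.84·13.945 = 11.713

1 4.972 40.024 18.447
2 4.801 28.241 36.261
3 4.033 19.927 51.224
4 3.388 14.060 63.793
5 2.846 9.921 74.351
final: 74.351 11.713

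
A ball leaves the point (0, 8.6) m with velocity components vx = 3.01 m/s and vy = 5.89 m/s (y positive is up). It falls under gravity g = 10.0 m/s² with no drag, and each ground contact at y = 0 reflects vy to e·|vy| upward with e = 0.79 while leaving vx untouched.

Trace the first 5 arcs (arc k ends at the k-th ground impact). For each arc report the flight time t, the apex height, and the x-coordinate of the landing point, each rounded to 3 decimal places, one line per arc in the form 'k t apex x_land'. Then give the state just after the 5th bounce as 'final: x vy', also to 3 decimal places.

1 2.027 10.335 6.100
2 2.272 6.450 12.938
3 1.795 4.025 18.339
4 1.418 2.512 22.606
5 1.120 1.568 25.977
final: 25.977 4.424

Arc 1: start y=8.600, vy=5.890 → t=2.027, apex=10.335, x_land=6.100, impact vy=-14.377
  bounce: vy ← 0.79·14.377 = 11.358
Arc 2: start y=0.000, vy=11.358 → t=2.272, apex=6.450, x_land=12.938, impact vy=-11.358
  bounce: vy ← 0.79·11.358 = 8.973
Arc 3: start y=0.000, vy=8.973 → t=1.795, apex=4.025, x_land=18.339, impact vy=-8.973
  bounce: vy ← 0.79·8.973 = 7.088
Arc 4: start y=0.000, vy=7.088 → t=1.418, apex=2.512, x_land=22.606, impact vy=-7.088
  bounce: vy ← 0.79·7.088 = 5.600
Arc 5: start y=0.000, vy=5.600 → t=1.120, apex=1.568, x_land=25.977, impact vy=-5.600
  bounce: vy ← 0.79·5.600 = 4.424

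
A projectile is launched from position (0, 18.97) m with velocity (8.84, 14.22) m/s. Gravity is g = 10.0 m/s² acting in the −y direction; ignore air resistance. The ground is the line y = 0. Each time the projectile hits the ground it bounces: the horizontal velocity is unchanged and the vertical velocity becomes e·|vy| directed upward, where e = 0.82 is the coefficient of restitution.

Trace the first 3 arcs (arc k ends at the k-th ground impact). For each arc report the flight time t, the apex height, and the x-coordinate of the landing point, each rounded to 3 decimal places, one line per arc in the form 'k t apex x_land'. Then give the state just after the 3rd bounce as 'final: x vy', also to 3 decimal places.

1 3.834 29.080 33.890
2 3.955 19.554 68.853
3 3.243 13.148 97.523
final: 97.523 13.297

Arc 1: start y=18.970, vy=14.220 → t=3.834, apex=29.080, x_land=33.890, impact vy=-24.117
  bounce: vy ← 0.82·24.117 = 19.776
Arc 2: start y=0.000, vy=19.776 → t=3.955, apex=19.554, x_land=68.853, impact vy=-19.776
  bounce: vy ← 0.82·19.776 = 16.216
Arc 3: start y=0.000, vy=16.216 → t=3.243, apex=13.148, x_land=97.523, impact vy=-16.216
  bounce: vy ← 0.82·16.216 = 13.297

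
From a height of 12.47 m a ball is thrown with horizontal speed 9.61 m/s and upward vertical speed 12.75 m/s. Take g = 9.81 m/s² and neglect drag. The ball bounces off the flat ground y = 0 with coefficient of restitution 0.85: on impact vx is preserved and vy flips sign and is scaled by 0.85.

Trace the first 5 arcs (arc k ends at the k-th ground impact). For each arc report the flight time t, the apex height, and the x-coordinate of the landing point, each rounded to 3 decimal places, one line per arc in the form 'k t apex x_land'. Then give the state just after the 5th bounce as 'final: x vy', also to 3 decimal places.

Arc 1: start y=12.470, vy=12.750 → t=3.357, apex=20.756, x_land=32.258, impact vy=-20.180
  bounce: vy ← 0.85·20.180 = 17.153
Arc 2: start y=0.000, vy=17.153 → t=3.497, apex=14.996, x_land=65.865, impact vy=-17.153
  bounce: vy ← 0.85·17.153 = 14.580
Arc 3: start y=0.000, vy=14.580 → t=2.972, apex=10.835, x_land=94.430, impact vy=-14.580
  bounce: vy ← 0.85·14.580 = 12.393
Arc 4: start y=0.000, vy=12.393 → t=2.527, apex=7.828, x_land=118.710, impact vy=-12.393
  bounce: vy ← 0.85·12.393 = 10.534
Arc 5: start y=0.000, vy=10.534 → t=2.148, apex=5.656, x_land=139.349, impact vy=-10.534
  bounce: vy ← 0.85·10.534 = 8.954

1 3.357 20.756 32.258
2 3.497 14.996 65.865
3 2.972 10.835 94.430
4 2.527 7.828 118.710
5 2.148 5.656 139.349
final: 139.349 8.954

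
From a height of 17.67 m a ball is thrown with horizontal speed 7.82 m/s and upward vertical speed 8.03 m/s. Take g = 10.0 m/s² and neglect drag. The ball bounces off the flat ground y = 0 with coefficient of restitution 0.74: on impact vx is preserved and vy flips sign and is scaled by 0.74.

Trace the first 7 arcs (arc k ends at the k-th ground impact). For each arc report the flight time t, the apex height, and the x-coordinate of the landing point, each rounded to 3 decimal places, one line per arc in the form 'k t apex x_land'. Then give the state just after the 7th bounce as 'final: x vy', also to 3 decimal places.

Arc 1: start y=17.670, vy=8.030 → t=2.847, apex=20.894, x_land=22.265, impact vy=-20.442
  bounce: vy ← 0.74·20.442 = 15.127
Arc 2: start y=0.000, vy=15.127 → t=3.025, apex=11.442, x_land=45.924, impact vy=-15.127
  bounce: vy ← 0.74·15.127 = 11.194
Arc 3: start y=0.000, vy=11.194 → t=2.239, apex=6.265, x_land=63.432, impact vy=-11.194
  bounce: vy ← 0.74·11.194 = 8.284
Arc 4: start y=0.000, vy=8.284 → t=1.657, apex=3.431, x_land=76.387, impact vy=-8.284
  bounce: vy ← 0.74·8.284 = 6.130
Arc 5: start y=0.000, vy=6.130 → t=1.226, apex=1.879, x_land=85.974, impact vy=-6.130
  bounce: vy ← 0.74·6.130 = 4.536
Arc 6: start y=0.000, vy=4.536 → t=0.907, apex=1.029, x_land=93.069, impact vy=-4.536
  bounce: vy ← 0.74·4.536 = 3.357
Arc 7: start y=0.000, vy=3.357 → t=0.671, apex=0.563, x_land=98.319, impact vy=-3.357
  bounce: vy ← 0.74·3.357 = 2.484

1 2.847 20.894 22.265
2 3.025 11.442 45.924
3 2.239 6.265 63.432
4 1.657 3.431 76.387
5 1.226 1.879 85.974
6 0.907 1.029 93.069
7 0.671 0.563 98.319
final: 98.319 2.484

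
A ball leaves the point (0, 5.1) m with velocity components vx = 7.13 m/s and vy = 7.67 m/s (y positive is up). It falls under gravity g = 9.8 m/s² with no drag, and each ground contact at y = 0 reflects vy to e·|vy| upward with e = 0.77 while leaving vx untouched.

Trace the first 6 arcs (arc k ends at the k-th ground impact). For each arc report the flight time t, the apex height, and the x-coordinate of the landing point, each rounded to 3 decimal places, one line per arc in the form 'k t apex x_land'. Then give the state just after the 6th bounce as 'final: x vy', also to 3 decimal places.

Arc 1: start y=5.100, vy=7.670 → t=2.068, apex=8.101, x_land=14.748, impact vy=-12.601
  bounce: vy ← 0.77·12.601 = 9.703
Arc 2: start y=0.000, vy=9.703 → t=1.980, apex=4.803, x_land=28.867, impact vy=-9.703
  bounce: vy ← 0.77·9.703 = 7.471
Arc 3: start y=0.000, vy=7.471 → t=1.525, apex=2.848, x_land=39.738, impact vy=-7.471
  bounce: vy ← 0.77·7.471 = 5.753
Arc 4: start y=0.000, vy=5.753 → t=1.174, apex=1.689, x_land=48.109, impact vy=-5.753
  bounce: vy ← 0.77·5.753 = 4.430
Arc 5: start y=0.000, vy=4.430 → t=0.904, apex=1.001, x_land=54.555, impact vy=-4.430
  bounce: vy ← 0.77·4.430 = 3.411
Arc 6: start y=0.000, vy=3.411 → t=0.696, apex=0.594, x_land=59.518, impact vy=-3.411
  bounce: vy ← 0.77·3.411 = 2.626

1 2.068 8.101 14.748
2 1.980 4.803 28.867
3 1.525 2.848 39.738
4 1.174 1.689 48.109
5 0.904 1.001 54.555
6 0.696 0.594 59.518
final: 59.518 2.626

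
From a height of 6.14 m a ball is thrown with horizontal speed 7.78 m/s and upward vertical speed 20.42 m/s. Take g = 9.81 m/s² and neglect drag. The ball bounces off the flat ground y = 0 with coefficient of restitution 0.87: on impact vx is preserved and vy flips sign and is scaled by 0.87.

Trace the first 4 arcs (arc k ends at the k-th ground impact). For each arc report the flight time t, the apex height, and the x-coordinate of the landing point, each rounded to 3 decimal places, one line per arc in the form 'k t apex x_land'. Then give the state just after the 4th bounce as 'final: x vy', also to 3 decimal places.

Arc 1: start y=6.140, vy=20.420 → t=4.445, apex=27.393, x_land=34.580, impact vy=-23.183
  bounce: vy ← 0.87·23.183 = 20.169
Arc 2: start y=0.000, vy=20.169 → t=4.112, apex=20.733, x_land=66.571, impact vy=-20.169
  bounce: vy ← 0.87·20.169 = 17.547
Arc 3: start y=0.000, vy=17.547 → t=3.577, apex=15.693, x_land=94.403, impact vy=-17.547
  bounce: vy ← 0.87·17.547 = 15.266
Arc 4: start y=0.000, vy=15.266 → t=3.112, apex=11.878, x_land=118.617, impact vy=-15.266
  bounce: vy ← 0.87·15.266 = 13.281

1 4.445 27.393 34.580
2 4.112 20.733 66.571
3 3.577 15.693 94.403
4 3.112 11.878 118.617
final: 118.617 13.281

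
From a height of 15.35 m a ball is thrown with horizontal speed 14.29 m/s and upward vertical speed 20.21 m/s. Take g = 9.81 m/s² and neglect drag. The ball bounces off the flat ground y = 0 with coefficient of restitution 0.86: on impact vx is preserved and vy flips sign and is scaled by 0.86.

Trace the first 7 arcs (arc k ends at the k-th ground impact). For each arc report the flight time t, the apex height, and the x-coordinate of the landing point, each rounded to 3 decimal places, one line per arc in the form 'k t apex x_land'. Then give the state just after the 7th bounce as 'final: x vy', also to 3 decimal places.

Arc 1: start y=15.350, vy=20.210 → t=4.776, apex=36.168, x_land=68.243, impact vy=-26.639
  bounce: vy ← 0.86·26.639 = 22.909
Arc 2: start y=0.000, vy=22.909 → t=4.671, apex=26.750, x_land=134.986, impact vy=-22.909
  bounce: vy ← 0.86·22.909 = 19.702
Arc 3: start y=0.000, vy=19.702 → t=4.017, apex=19.784, x_land=192.384, impact vy=-19.702
  bounce: vy ← 0.86·19.702 = 16.944
Arc 4: start y=0.000, vy=16.944 → t=3.454, apex=14.632, x_land=241.747, impact vy=-16.944
  bounce: vy ← 0.86·16.944 = 14.571
Arc 5: start y=0.000, vy=14.571 → t=2.971, apex=10.822, x_land=284.199, impact vy=-14.571
  bounce: vy ← 0.86·14.571 = 12.531
Arc 6: start y=0.000, vy=12.531 → t=2.555, apex=8.004, x_land=320.707, impact vy=-12.531
  bounce: vy ← 0.86·12.531 = 10.777
Arc 7: start y=0.000, vy=10.777 → t=2.197, apex=5.920, x_land=352.105, impact vy=-10.777
  bounce: vy ← 0.86·10.777 = 9.268

1 4.776 36.168 68.243
2 4.671 26.750 134.986
3 4.017 19.784 192.384
4 3.454 14.632 241.747
5 2.971 10.822 284.199
6 2.555 8.004 320.707
7 2.197 5.920 352.105
final: 352.105 9.268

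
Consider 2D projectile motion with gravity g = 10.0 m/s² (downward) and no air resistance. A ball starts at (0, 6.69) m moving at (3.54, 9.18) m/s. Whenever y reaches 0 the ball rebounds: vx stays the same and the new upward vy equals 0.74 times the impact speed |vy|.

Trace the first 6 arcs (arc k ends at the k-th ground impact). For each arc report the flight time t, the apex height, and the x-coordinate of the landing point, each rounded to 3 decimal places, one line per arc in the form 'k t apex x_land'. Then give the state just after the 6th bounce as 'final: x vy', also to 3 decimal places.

1 2.395 10.904 8.477
2 2.186 5.971 16.214
3 1.617 3.270 21.939
4 1.197 1.790 26.176
5 0.886 0.980 29.311
6 0.655 0.537 31.631
final: 31.631 2.425

Arc 1: start y=6.690, vy=9.180 → t=2.395, apex=10.904, x_land=8.477, impact vy=-14.767
  bounce: vy ← 0.74·14.767 = 10.928
Arc 2: start y=0.000, vy=10.928 → t=2.186, apex=5.971, x_land=16.214, impact vy=-10.928
  bounce: vy ← 0.74·10.928 = 8.087
Arc 3: start y=0.000, vy=8.087 → t=1.617, apex=3.270, x_land=21.939, impact vy=-8.087
  bounce: vy ← 0.74·8.087 = 5.984
Arc 4: start y=0.000, vy=5.984 → t=1.197, apex=1.790, x_land=26.176, impact vy=-5.984
  bounce: vy ← 0.74·5.984 = 4.428
Arc 5: start y=0.000, vy=4.428 → t=0.886, apex=0.980, x_land=29.311, impact vy=-4.428
  bounce: vy ← 0.74·4.428 = 3.277
Arc 6: start y=0.000, vy=3.277 → t=0.655, apex=0.537, x_land=31.631, impact vy=-3.277
  bounce: vy ← 0.74·3.277 = 2.425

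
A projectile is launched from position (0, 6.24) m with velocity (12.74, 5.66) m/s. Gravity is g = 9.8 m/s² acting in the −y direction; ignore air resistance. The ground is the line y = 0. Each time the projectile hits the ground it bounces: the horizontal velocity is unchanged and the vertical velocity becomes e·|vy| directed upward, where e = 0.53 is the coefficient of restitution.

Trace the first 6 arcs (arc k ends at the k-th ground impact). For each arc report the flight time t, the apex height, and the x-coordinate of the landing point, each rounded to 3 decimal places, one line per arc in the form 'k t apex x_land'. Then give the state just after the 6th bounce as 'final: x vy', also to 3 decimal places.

1 1.845 7.874 23.508
2 1.344 2.212 40.628
3 0.712 0.621 49.701
4 0.377 0.175 54.510
5 0.200 0.049 57.059
6 0.106 0.014 58.409
final: 58.409 0.275

Arc 1: start y=6.240, vy=5.660 → t=1.845, apex=7.874, x_land=23.508, impact vy=-12.423
  bounce: vy ← 0.53·12.423 = 6.584
Arc 2: start y=0.000, vy=6.584 → t=1.344, apex=2.212, x_land=40.628, impact vy=-6.584
  bounce: vy ← 0.53·6.584 = 3.490
Arc 3: start y=0.000, vy=3.490 → t=0.712, apex=0.621, x_land=49.701, impact vy=-3.490
  bounce: vy ← 0.53·3.490 = 1.850
Arc 4: start y=0.000, vy=1.850 → t=0.377, apex=0.175, x_land=54.510, impact vy=-1.850
  bounce: vy ← 0.53·1.850 = 0.980
Arc 5: start y=0.000, vy=0.980 → t=0.200, apex=0.049, x_land=57.059, impact vy=-0.980
  bounce: vy ← 0.53·0.980 = 0.520
Arc 6: start y=0.000, vy=0.520 → t=0.106, apex=0.014, x_land=58.409, impact vy=-0.520
  bounce: vy ← 0.53·0.520 = 0.275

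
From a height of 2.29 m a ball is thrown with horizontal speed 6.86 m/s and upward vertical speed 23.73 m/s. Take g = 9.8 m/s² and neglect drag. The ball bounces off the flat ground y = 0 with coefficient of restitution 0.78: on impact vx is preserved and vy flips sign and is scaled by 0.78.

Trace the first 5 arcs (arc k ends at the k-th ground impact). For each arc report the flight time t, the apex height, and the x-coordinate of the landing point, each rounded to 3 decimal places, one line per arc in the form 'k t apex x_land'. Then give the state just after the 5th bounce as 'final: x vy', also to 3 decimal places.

Arc 1: start y=2.290, vy=23.730 → t=4.938, apex=31.020, x_land=33.871, impact vy=-24.658
  bounce: vy ← 0.78·24.658 = 19.233
Arc 2: start y=0.000, vy=19.233 → t=3.925, apex=18.873, x_land=60.797, impact vy=-19.233
  bounce: vy ← 0.78·19.233 = 15.002
Arc 3: start y=0.000, vy=15.002 → t=3.062, apex=11.482, x_land=81.800, impact vy=-15.002
  bounce: vy ← 0.78·15.002 = 11.701
Arc 4: start y=0.000, vy=11.701 → t=2.388, apex=6.986, x_land=98.182, impact vy=-11.701
  bounce: vy ← 0.78·11.701 = 9.127
Arc 5: start y=0.000, vy=9.127 → t=1.863, apex=4.250, x_land=110.959, impact vy=-9.127
  bounce: vy ← 0.78·9.127 = 7.119

1 4.938 31.020 33.871
2 3.925 18.873 60.797
3 3.062 11.482 81.800
4 2.388 6.986 98.182
5 1.863 4.250 110.959
final: 110.959 7.119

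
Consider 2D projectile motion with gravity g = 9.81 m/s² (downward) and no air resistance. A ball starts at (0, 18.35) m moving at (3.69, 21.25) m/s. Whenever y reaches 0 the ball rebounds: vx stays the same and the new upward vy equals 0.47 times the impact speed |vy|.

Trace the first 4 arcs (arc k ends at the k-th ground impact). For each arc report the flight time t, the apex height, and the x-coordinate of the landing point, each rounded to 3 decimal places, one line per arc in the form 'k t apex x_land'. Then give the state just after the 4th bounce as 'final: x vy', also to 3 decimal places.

1 5.070 41.365 18.709
2 2.730 9.138 28.782
3 1.283 2.019 33.516
4 0.603 0.446 35.741
final: 35.741 1.390

Arc 1: start y=18.350, vy=21.250 → t=5.070, apex=41.365, x_land=18.709, impact vy=-28.488
  bounce: vy ← 0.47·28.488 = 13.390
Arc 2: start y=0.000, vy=13.390 → t=2.730, apex=9.138, x_land=28.782, impact vy=-13.390
  bounce: vy ← 0.47·13.390 = 6.293
Arc 3: start y=0.000, vy=6.293 → t=1.283, apex=2.019, x_land=33.516, impact vy=-6.293
  bounce: vy ← 0.47·6.293 = 2.958
Arc 4: start y=0.000, vy=2.958 → t=0.603, apex=0.446, x_land=35.741, impact vy=-2.958
  bounce: vy ← 0.47·2.958 = 1.390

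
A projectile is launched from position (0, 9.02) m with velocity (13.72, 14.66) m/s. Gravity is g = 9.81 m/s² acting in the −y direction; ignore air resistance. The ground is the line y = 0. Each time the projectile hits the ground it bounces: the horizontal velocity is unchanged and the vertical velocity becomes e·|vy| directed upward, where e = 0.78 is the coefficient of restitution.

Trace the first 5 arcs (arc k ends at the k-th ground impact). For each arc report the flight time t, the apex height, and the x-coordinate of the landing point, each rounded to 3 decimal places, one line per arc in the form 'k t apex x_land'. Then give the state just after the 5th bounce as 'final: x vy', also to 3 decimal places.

1 3.512 19.974 48.189
2 3.148 12.152 91.380
3 2.455 7.393 125.069
4 1.915 4.498 151.346
5 1.494 2.737 171.842
final: 171.842 5.715

Arc 1: start y=9.020, vy=14.660 → t=3.512, apex=19.974, x_land=48.189, impact vy=-19.796
  bounce: vy ← 0.78·19.796 = 15.441
Arc 2: start y=0.000, vy=15.441 → t=3.148, apex=12.152, x_land=91.380, impact vy=-15.441
  bounce: vy ← 0.78·15.441 = 12.044
Arc 3: start y=0.000, vy=12.044 → t=2.455, apex=7.393, x_land=125.069, impact vy=-12.044
  bounce: vy ← 0.78·12.044 = 9.394
Arc 4: start y=0.000, vy=9.394 → t=1.915, apex=4.498, x_land=151.346, impact vy=-9.394
  bounce: vy ← 0.78·9.394 = 7.328
Arc 5: start y=0.000, vy=7.328 → t=1.494, apex=2.737, x_land=171.842, impact vy=-7.328
  bounce: vy ← 0.78·7.328 = 5.715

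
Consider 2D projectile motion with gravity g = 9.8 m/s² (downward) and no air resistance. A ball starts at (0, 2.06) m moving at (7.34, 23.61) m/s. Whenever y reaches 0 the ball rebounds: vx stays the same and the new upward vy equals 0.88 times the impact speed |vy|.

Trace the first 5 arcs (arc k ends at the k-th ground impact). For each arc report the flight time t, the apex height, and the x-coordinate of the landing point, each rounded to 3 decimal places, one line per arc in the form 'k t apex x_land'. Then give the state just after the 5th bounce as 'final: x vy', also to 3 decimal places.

Arc 1: start y=2.060, vy=23.610 → t=4.904, apex=30.500, x_land=35.996, impact vy=-24.450
  bounce: vy ← 0.88·24.450 = 21.516
Arc 2: start y=0.000, vy=21.516 → t=4.391, apex=23.620, x_land=68.226, impact vy=-21.516
  bounce: vy ← 0.88·21.516 = 18.934
Arc 3: start y=0.000, vy=18.934 → t=3.864, apex=18.291, x_land=96.589, impact vy=-18.934
  bounce: vy ← 0.88·18.934 = 16.662
Arc 4: start y=0.000, vy=16.662 → t=3.400, apex=14.165, x_land=121.548, impact vy=-16.662
  bounce: vy ← 0.88·16.662 = 14.663
Arc 5: start y=0.000, vy=14.663 → t=2.992, apex=10.969, x_land=143.512, impact vy=-14.663
  bounce: vy ← 0.88·14.663 = 12.903

1 4.904 30.500 35.996
2 4.391 23.620 68.226
3 3.864 18.291 96.589
4 3.400 14.165 121.548
5 2.992 10.969 143.512
final: 143.512 12.903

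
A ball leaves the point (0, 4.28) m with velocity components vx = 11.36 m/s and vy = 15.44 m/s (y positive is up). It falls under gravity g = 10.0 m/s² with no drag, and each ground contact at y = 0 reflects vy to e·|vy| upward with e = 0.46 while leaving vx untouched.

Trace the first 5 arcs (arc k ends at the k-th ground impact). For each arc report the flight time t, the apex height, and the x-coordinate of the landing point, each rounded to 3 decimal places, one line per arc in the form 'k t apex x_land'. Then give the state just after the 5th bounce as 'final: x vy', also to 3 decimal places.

1 3.344 16.200 37.988
2 1.656 3.428 56.800
3 0.762 0.725 65.453
4 0.350 0.153 69.434
5 0.161 0.032 71.265
final: 71.265 0.371

Arc 1: start y=4.280, vy=15.440 → t=3.344, apex=16.200, x_land=37.988, impact vy=-18.000
  bounce: vy ← 0.46·18.000 = 8.280
Arc 2: start y=0.000, vy=8.280 → t=1.656, apex=3.428, x_land=56.800, impact vy=-8.280
  bounce: vy ← 0.46·8.280 = 3.809
Arc 3: start y=0.000, vy=3.809 → t=0.762, apex=0.725, x_land=65.453, impact vy=-3.809
  bounce: vy ← 0.46·3.809 = 1.752
Arc 4: start y=0.000, vy=1.752 → t=0.350, apex=0.153, x_land=69.434, impact vy=-1.752
  bounce: vy ← 0.46·1.752 = 0.806
Arc 5: start y=0.000, vy=0.806 → t=0.161, apex=0.032, x_land=71.265, impact vy=-0.806
  bounce: vy ← 0.46·0.806 = 0.371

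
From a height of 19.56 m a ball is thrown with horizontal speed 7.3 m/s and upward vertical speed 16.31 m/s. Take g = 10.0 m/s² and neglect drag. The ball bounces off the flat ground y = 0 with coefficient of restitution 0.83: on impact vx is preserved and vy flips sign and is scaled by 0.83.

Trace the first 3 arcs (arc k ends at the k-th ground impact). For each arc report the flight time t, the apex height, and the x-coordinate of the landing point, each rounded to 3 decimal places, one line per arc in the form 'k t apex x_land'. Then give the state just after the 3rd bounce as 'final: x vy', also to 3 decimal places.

Arc 1: start y=19.560, vy=16.310 → t=4.195, apex=32.861, x_land=30.621, impact vy=-25.636
  bounce: vy ← 0.83·25.636 = 21.278
Arc 2: start y=0.000, vy=21.278 → t=4.256, apex=22.638, x_land=61.687, impact vy=-21.278
  bounce: vy ← 0.83·21.278 = 17.661
Arc 3: start y=0.000, vy=17.661 → t=3.532, apex=15.595, x_land=87.471, impact vy=-17.661
  bounce: vy ← 0.83·17.661 = 14.658

1 4.195 32.861 30.621
2 4.256 22.638 61.687
3 3.532 15.595 87.471
final: 87.471 14.658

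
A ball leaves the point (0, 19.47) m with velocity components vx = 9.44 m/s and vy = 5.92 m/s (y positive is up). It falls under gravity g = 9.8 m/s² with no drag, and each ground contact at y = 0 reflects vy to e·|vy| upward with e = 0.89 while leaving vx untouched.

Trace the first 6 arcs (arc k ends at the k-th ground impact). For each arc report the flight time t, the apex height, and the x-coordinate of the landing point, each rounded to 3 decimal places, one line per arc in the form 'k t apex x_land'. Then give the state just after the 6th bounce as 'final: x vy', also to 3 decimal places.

1 2.687 21.258 25.365
2 3.708 16.839 60.364
3 3.300 13.338 91.513
4 2.937 10.565 119.236
5 2.614 8.368 143.909
6 2.326 6.629 165.868
final: 165.868 10.144

Arc 1: start y=19.470, vy=5.920 → t=2.687, apex=21.258, x_land=25.365, impact vy=-20.412
  bounce: vy ← 0.89·20.412 = 18.167
Arc 2: start y=0.000, vy=18.167 → t=3.708, apex=16.839, x_land=60.364, impact vy=-18.167
  bounce: vy ← 0.89·18.167 = 16.169
Arc 3: start y=0.000, vy=16.169 → t=3.300, apex=13.338, x_land=91.513, impact vy=-16.169
  bounce: vy ← 0.89·16.169 = 14.390
Arc 4: start y=0.000, vy=14.390 → t=2.937, apex=10.565, x_land=119.236, impact vy=-14.390
  bounce: vy ← 0.89·14.390 = 12.807
Arc 5: start y=0.000, vy=12.807 → t=2.614, apex=8.368, x_land=143.909, impact vy=-12.807
  bounce: vy ← 0.89·12.807 = 11.398
Arc 6: start y=0.000, vy=11.398 → t=2.326, apex=6.629, x_land=165.868, impact vy=-11.398
  bounce: vy ← 0.89·11.398 = 10.144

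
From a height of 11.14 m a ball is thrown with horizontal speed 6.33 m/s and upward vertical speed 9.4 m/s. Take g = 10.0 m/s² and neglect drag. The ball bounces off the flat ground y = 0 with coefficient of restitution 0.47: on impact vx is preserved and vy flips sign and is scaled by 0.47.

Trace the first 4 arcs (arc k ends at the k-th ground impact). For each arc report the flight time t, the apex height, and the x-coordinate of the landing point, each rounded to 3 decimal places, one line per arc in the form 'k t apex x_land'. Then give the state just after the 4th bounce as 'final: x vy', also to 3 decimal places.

Arc 1: start y=11.140, vy=9.400 → t=2.704, apex=15.558, x_land=17.116, impact vy=-17.640
  bounce: vy ← 0.47·17.640 = 8.291
Arc 2: start y=0.000, vy=8.291 → t=1.658, apex=3.437, x_land=27.612, impact vy=-8.291
  bounce: vy ← 0.47·8.291 = 3.897
Arc 3: start y=0.000, vy=3.897 → t=0.779, apex=0.759, x_land=32.545, impact vy=-3.897
  bounce: vy ← 0.47·3.897 = 1.831
Arc 4: start y=0.000, vy=1.831 → t=0.366, apex=0.168, x_land=34.864, impact vy=-1.831
  bounce: vy ← 0.47·1.831 = 0.861

1 2.704 15.558 17.116
2 1.658 3.437 27.612
3 0.779 0.759 32.545
4 0.366 0.168 34.864
final: 34.864 0.861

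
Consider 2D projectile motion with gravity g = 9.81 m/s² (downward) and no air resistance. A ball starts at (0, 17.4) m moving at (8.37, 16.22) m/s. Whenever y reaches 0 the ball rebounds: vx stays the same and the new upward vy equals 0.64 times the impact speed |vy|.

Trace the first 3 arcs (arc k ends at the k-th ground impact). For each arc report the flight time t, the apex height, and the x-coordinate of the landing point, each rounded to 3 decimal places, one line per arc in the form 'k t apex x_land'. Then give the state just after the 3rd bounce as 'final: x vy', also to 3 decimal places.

1 4.160 30.809 34.816
2 3.208 12.619 61.667
3 2.053 5.169 78.851
final: 78.851 6.445

Arc 1: start y=17.400, vy=16.220 → t=4.160, apex=30.809, x_land=34.816, impact vy=-24.586
  bounce: vy ← 0.64·24.586 = 15.735
Arc 2: start y=0.000, vy=15.735 → t=3.208, apex=12.619, x_land=61.667, impact vy=-15.735
  bounce: vy ← 0.64·15.735 = 10.070
Arc 3: start y=0.000, vy=10.070 → t=2.053, apex=5.169, x_land=78.851, impact vy=-10.070
  bounce: vy ← 0.64·10.070 = 6.445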